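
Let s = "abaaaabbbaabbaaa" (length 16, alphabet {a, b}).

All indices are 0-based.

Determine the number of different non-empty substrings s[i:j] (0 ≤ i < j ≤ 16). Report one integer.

101

rank→(start, suffix):
  0 → (15, 'a')
  1 → (14, 'aa')
  2 → (13, 'aaa')
  3 → (2, 'aaaabbbaabbaaa')
  4 → (3, 'aaabbbaabbaaa')
  5 → (9, 'aabbaaa')
  6 → (4, 'aabbbaabbaaa')
  7 → (0, 'abaaaabbbaabbaaa')
  8 → (10, 'abbaaa')
  9 → (5, 'abbbaabbaaa')
  10 → (12, 'baaa')
  11 → (1, 'baaaabbbaabbaaa')
  12 → (8, 'baabbaaa')
  13 → (11, 'bbaaa')
  14 → (7, 'bbaabbaaa')
  15 → (6, 'bbbaabbaaa')

SA = [15, 14, 13, 2, 3, 9, 4, 0, 10, 5, 12, 1, 8, 11, 7, 6]
rank  pair      lcp
   1  s[15:],s[14:]  1  'a'
   2  s[14:],s[13:]  2  'aa'
   3  s[13:],s[2:]  3  'aaa'
   4  s[2:],s[3:]  3  'aaa'
   5  s[3:],s[9:]  2  'aa'
   6  s[9:],s[4:]  4  'aabb'
   7  s[4:],s[0:]  1  'a'
   8  s[0:],s[10:]  2  'ab'
   9  s[10:],s[5:]  3  'abb'
  10  s[5:],s[12:]  0  ''
  11  s[12:],s[1:]  4  'baaa'
  12  s[1:],s[8:]  3  'baa'
  13  s[8:],s[11:]  1  'b'
  14  s[11:],s[7:]  4  'bbaa'
  15  s[7:],s[6:]  2  'bb'

n(n+1)/2 = 16·17/2 = 136
Σ LCP = 0 + 1 + 2 + 3 + 3 + 2 + 4 + 1 + 2 + 3 + 0 + 4 + 3 + 1 + 4 + 2 = 35
distinct = 136 − 35 = 101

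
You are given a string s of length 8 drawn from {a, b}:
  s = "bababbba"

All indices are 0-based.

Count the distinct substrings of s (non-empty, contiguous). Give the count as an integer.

sorted suffixes:
  #0 SA[0]=7  'a'
  #1 SA[1]=1  'ababbba'
  #2 SA[2]=3  'abbba'
  #3 SA[3]=6  'ba'
  #4 SA[4]=0  'bababbba'
  #5 SA[5]=2  'babbba'
  #6 SA[6]=5  'bba'
  #7 SA[7]=4  'bbba'

SA = [7, 1, 3, 6, 0, 2, 5, 4]
[i] adj suffixes → lcp
  [1] 7/1 → 1 ('a')
  [2] 1/3 → 2 ('ab')
  [3] 3/6 → 0 ('')
  [4] 6/0 → 2 ('ba')
  [5] 0/2 → 3 ('bab')
  [6] 2/5 → 1 ('b')
  [7] 5/4 → 2 ('bb')

n(n+1)/2 = 8·9/2 = 36
Σ LCP = 0 + 1 + 2 + 0 + 2 + 3 + 1 + 2 = 11
distinct = 36 − 11 = 25

25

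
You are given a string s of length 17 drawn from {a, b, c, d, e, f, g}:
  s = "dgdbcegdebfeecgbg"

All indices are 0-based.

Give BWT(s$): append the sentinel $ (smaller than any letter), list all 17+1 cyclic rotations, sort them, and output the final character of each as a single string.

rank  rotation            last
    0  $dgdbcegdebfeecgbg  g
    1  bcegdebfeecgbg$dgd  d
    2  bfeecgbg$dgdbcegde  e
    3  bg$dgdbcegdebfeecg  g
    4  cegdebfeecgbg$dgdb  b
    5  cgbg$dgdbcegdebfee  e
    6  dbcegdebfeecgbg$dg  g
    7  debfeecgbg$dgdbceg  g
    8  dgdbcegdebfeecgbg$  $
    9  ebfeecgbg$dgdbcegd  d
   10  ecgbg$dgdbcegdebfe  e
   11  eecgbg$dgdbcegdebf  f
   12  egdebfeecgbg$dgdbc  c
   13  feecgbg$dgdbcegdeb  b
   14  g$dgdbcegdebfeecgb  b
   15  gbg$dgdbcegdebfeec  c
   16  gdbcegdebfeecgbg$d  d
   17  gdebfeecgbg$dgdbce  e

gdegbegg$defcbbcde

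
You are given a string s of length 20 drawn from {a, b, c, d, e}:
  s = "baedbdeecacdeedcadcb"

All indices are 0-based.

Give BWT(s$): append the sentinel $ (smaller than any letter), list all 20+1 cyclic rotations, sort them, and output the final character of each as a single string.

bccbc$deddaeeabceaedd

rank  rotation               last
    0  $baedbdeecacdeedcadcb  b
    1  acdeedcadcb$baedbdeec  c
    2  adcb$baedbdeecacdeedc  c
    3  aedbdeecacdeedcadcb$b  b
    4  b$baedbdeecacdeedcadc  c
    5  baedbdeecacdeedcadcb$  $
    6  bdeecacdeedcadcb$baed  d
    7  cacdeedcadcb$baedbdee  e
    8  cadcb$baedbdeecacdeed  d
    9  cb$baedbdeecacdeedcad  d
   10  cdeedcadcb$baedbdeeca  a
   11  dbdeecacdeedcadcb$bae  e
   12  dcadcb$baedbdeecacdee  e
   13  dcb$baedbdeecacdeedca  a
   14  deecacdeedcadcb$baedb  b
   15  deedcadcb$baedbdeecac  c
   16  ecacdeedcadcb$baedbde  e
   17  edbdeecacdeedcadcb$ba  a
   18  edcadcb$baedbdeecacde  e
   19  eecacdeedcadcb$baedbd  d
   20  eedcadcb$baedbdeecacd  d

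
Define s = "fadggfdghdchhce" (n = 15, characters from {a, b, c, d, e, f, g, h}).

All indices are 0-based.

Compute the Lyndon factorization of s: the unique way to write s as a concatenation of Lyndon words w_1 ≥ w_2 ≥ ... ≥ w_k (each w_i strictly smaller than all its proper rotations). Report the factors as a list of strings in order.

["f", "adggfdghdchhce"]

emit factor 1: 'f' (i=0, period=1)
emit factor 2: 'adggfdghdchhce' (i=1, period=14)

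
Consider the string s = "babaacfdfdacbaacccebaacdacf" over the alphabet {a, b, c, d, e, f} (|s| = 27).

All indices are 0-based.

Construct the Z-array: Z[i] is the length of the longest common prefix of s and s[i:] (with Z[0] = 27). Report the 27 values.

[27, 0, 2, 0, 0, 0, 0, 0, 0, 0, 0, 0, 2, 0, 0, 0, 0, 0, 0, 2, 0, 0, 0, 0, 0, 0, 0]

Z[0]=27
i=1: fresh scan; Z[1]=0
i=2: fresh scan; Z[2]=2 scan→box=[2,4)
i=3: min(r-i=1, Z[1]=0)=0; Z[3]=0
i=4: fresh scan; Z[4]=0
i=5: fresh scan; Z[5]=0
i=6: fresh scan; Z[6]=0
i=7: fresh scan; Z[7]=0
i=8: fresh scan; Z[8]=0
i=9: fresh scan; Z[9]=0
i=10: fresh scan; Z[10]=0
i=11: fresh scan; Z[11]=0
i=12: fresh scan; Z[12]=2 scan→box=[12,14)
i=13: min(r-i=1, Z[1]=0)=0; Z[13]=0
i=14: fresh scan; Z[14]=0
i=15: fresh scan; Z[15]=0
i=16: fresh scan; Z[16]=0
i=17: fresh scan; Z[17]=0
i=18: fresh scan; Z[18]=0
i=19: fresh scan; Z[19]=2 scan→box=[19,21)
i=20: min(r-i=1, Z[1]=0)=0; Z[20]=0
i=21: fresh scan; Z[21]=0
i=22: fresh scan; Z[22]=0
i=23: fresh scan; Z[23]=0
i=24: fresh scan; Z[24]=0
i=25: fresh scan; Z[25]=0
i=26: fresh scan; Z[26]=0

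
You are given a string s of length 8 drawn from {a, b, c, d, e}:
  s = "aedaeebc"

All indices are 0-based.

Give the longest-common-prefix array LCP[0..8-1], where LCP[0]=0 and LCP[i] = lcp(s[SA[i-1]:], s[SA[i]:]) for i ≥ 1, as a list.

sorted suffixes:
  #0 SA[0]=0  'aedaeebc'
  #1 SA[1]=3  'aeebc'
  #2 SA[2]=6  'bc'
  #3 SA[3]=7  'c'
  #4 SA[4]=2  'daeebc'
  #5 SA[5]=5  'ebc'
  #6 SA[6]=1  'edaeebc'
  #7 SA[7]=4  'eebc'

SA = [0, 3, 6, 7, 2, 5, 1, 4]
i: (SA[i-1],SA[i]) lcp shared
  1: (0,3) 2 'ae'
  2: (3,6) 0 ''
  3: (6,7) 0 ''
  4: (7,2) 0 ''
  5: (2,5) 0 ''
  6: (5,1) 1 'e'
  7: (1,4) 1 'e'

[0, 2, 0, 0, 0, 0, 1, 1]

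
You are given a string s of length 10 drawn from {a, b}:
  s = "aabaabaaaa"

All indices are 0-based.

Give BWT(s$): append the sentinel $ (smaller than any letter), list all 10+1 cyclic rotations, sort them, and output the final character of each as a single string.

rank  rotation     last
    0  $aabaabaaaa  a
    1  a$aabaabaaa  a
    2  aa$aabaabaa  a
    3  aaa$aabaaba  a
    4  aaaa$aabaab  b
    5  aabaaaa$aab  b
    6  aabaabaaaa$  $
    7  abaaaa$aaba  a
    8  abaabaaaa$a  a
    9  baaaa$aabaa  a
   10  baabaaaa$aa  a

aaaabb$aaaa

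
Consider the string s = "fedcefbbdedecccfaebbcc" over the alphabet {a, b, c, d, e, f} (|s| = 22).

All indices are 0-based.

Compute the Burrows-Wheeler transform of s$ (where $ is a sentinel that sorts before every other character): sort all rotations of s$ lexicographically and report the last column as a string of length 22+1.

rank  rotation                 last
    0  $fedcefbbdedecccfaebbcc  c
    1  aebbcc$fedcefbbdedecccf  f
    2  bbcc$fedcefbbdedecccfae  e
    3  bbdedecccfaebbcc$fedcef  f
    4  bcc$fedcefbbdedecccfaeb  b
    5  bdedecccfaebbcc$fedcefb  b
    6  c$fedcefbbdedecccfaebbc  c
    7  cc$fedcefbbdedecccfaebb  b
    8  cccfaebbcc$fedcefbbdede  e
    9  ccfaebbcc$fedcefbbdedec  c
   10  cefbbdedecccfaebbcc$fed  d
   11  cfaebbcc$fedcefbbdedecc  c
   12  dcefbbdedecccfaebbcc$fe  e
   13  decccfaebbcc$fedcefbbde  e
   14  dedecccfaebbcc$fedcefbb  b
   15  ebbcc$fedcefbbdedecccfa  a
   16  ecccfaebbcc$fedcefbbded  d
   17  edcefbbdedecccfaebbcc$f  f
   18  edecccfaebbcc$fedcefbbd  d
   19  efbbdedecccfaebbcc$fedc  c
   20  faebbcc$fedcefbbdedeccc  c
   21  fbbdedecccfaebbcc$fedce  e
   22  fedcefbbdedecccfaebbcc$  $

cfefbbcbecdceebadfdcce$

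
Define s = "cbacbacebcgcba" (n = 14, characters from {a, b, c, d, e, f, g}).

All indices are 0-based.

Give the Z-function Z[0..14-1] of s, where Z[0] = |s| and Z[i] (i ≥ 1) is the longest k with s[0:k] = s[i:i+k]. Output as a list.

Z[0]=14
i=1: i≥r, start 0; Z[1]=0
i=2: i≥r, start 0; Z[2]=0
i=3: i≥r, start 0; Z[3]=4 scan→box=[3,7)
i=4: min(r-i=3, Z[1]=0)=0; Z[4]=0
i=5: min(r-i=2, Z[2]=0)=0; Z[5]=0
i=6: min(r-i=1, Z[3]=4)=1; Z[6]=1
i=7: i≥r, start 0; Z[7]=0
i=8: i≥r, start 0; Z[8]=0
i=9: i≥r, start 0; Z[9]=1 scan→box=[9,10)
i=10: i≥r, start 0; Z[10]=0
i=11: i≥r, start 0; Z[11]=3 scan→box=[11,14)
i=12: min(r-i=2, Z[1]=0)=0; Z[12]=0
i=13: min(r-i=1, Z[2]=0)=0; Z[13]=0

[14, 0, 0, 4, 0, 0, 1, 0, 0, 1, 0, 3, 0, 0]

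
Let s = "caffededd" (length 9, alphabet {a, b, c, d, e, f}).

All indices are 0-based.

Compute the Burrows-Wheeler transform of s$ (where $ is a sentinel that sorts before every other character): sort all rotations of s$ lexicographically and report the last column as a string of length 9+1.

rank  rotation    last
    0  $caffededd  d
    1  affededd$c  c
    2  caffededd$  $
    3  d$caffeded  d
    4  dd$caffede  e
    5  dedd$caffe  e
    6  edd$caffed  d
    7  ededd$caff  f
    8  fededd$caf  f
    9  ffededd$ca  a

dc$deedffa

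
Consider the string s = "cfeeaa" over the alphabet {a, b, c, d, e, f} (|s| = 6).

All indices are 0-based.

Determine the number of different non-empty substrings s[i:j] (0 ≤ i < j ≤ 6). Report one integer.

rank→(start, suffix):
  0 → (5, 'a')
  1 → (4, 'aa')
  2 → (0, 'cfeeaa')
  3 → (3, 'eaa')
  4 → (2, 'eeaa')
  5 → (1, 'feeaa')

SA = [5, 4, 0, 3, 2, 1]
rank  pair      lcp
   1  s[5:],s[4:]  1  'a'
   2  s[4:],s[0:]  0  ''
   3  s[0:],s[3:]  0  ''
   4  s[3:],s[2:]  1  'e'
   5  s[2:],s[1:]  0  ''

n(n+1)/2 = 6·7/2 = 21
Σ LCP = 0 + 1 + 0 + 0 + 1 + 0 = 2
distinct = 21 − 2 = 19

19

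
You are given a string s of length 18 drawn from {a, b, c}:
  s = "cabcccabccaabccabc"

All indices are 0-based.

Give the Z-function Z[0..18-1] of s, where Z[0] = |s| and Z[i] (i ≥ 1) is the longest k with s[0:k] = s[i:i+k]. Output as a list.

[18, 0, 0, 1, 1, 5, 0, 0, 1, 2, 0, 0, 0, 1, 4, 0, 0, 1]

Z[0]=18
i=1: outside box; Z[1]=0
i=2: outside box; Z[2]=0
i=3: outside box; Z[3]=1 grow→box=[3,4)
i=4: outside box; Z[4]=1 grow→box=[4,5)
i=5: outside box; Z[5]=5 grow→box=[5,10)
i=6: min(r-i=4, Z[1]=0)=0; Z[6]=0
i=7: min(r-i=3, Z[2]=0)=0; Z[7]=0
i=8: min(r-i=2, Z[3]=1)=1; Z[8]=1
i=9: min(r-i=1, Z[4]=1)=1; Z[9]=2 grow→box=[9,11)
i=10: min(r-i=1, Z[1]=0)=0; Z[10]=0
i=11: outside box; Z[11]=0
i=12: outside box; Z[12]=0
i=13: outside box; Z[13]=1 grow→box=[13,14)
i=14: outside box; Z[14]=4 grow→box=[14,18)
i=15: min(r-i=3, Z[1]=0)=0; Z[15]=0
i=16: min(r-i=2, Z[2]=0)=0; Z[16]=0
i=17: min(r-i=1, Z[3]=1)=1; Z[17]=1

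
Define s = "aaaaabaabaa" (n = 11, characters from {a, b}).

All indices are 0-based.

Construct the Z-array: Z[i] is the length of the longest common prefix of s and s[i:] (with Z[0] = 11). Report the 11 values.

Z[0]=11
i=1: outside box; Z[1]=4 grow→box=[1,5)
i=2: min(r-i=3, Z[1]=4)=3; Z[2]=3
i=3: min(r-i=2, Z[2]=3)=2; Z[3]=2
i=4: min(r-i=1, Z[3]=2)=1; Z[4]=1
i=5: outside box; Z[5]=0
i=6: outside box; Z[6]=2 grow→box=[6,8)
i=7: min(r-i=1, Z[1]=4)=1; Z[7]=1
i=8: outside box; Z[8]=0
i=9: outside box; Z[9]=2 grow→box=[9,11)
i=10: min(r-i=1, Z[1]=4)=1; Z[10]=1

[11, 4, 3, 2, 1, 0, 2, 1, 0, 2, 1]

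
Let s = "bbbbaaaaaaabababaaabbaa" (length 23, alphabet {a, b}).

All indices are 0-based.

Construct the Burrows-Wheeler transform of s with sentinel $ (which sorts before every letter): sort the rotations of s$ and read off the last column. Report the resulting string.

rank  rotation                  last
    0  $bbbbaaaaaaabababaaabbaa  a
    1  a$bbbbaaaaaaabababaaabba  a
    2  aa$bbbbaaaaaaabababaaabb  b
    3  aaaaaaabababaaabbaa$bbbb  b
    4  aaaaaabababaaabbaa$bbbba  a
    5  aaaaabababaaabbaa$bbbbaa  a
    6  aaaabababaaabbaa$bbbbaaa  a
    7  aaabababaaabbaa$bbbbaaaa  a
    8  aaabbaa$bbbbaaaaaaababab  b
    9  aabababaaabbaa$bbbbaaaaa  a
   10  aabbaa$bbbbaaaaaaabababa  a
   11  abaaabbaa$bbbbaaaaaaabab  b
   12  ababaaabbaa$bbbbaaaaaaab  b
   13  abababaaabbaa$bbbbaaaaaa  a
   14  abbaa$bbbbaaaaaaabababaa  a
   15  baa$bbbbaaaaaaabababaaab  b
   16  baaaaaaabababaaabbaa$bbb  b
   17  baaabbaa$bbbbaaaaaaababa  a
   18  babaaabbaa$bbbbaaaaaaaba  a
   19  bababaaabbaa$bbbbaaaaaaa  a
   20  bbaa$bbbbaaaaaaabababaaa  a
   21  bbaaaaaaabababaaabbaa$bb  b
   22  bbbaaaaaaabababaaabbaa$b  b
   23  bbbbaaaaaaabababaaabbaa$  $

aabbaaaabaabbaabbaaaabb$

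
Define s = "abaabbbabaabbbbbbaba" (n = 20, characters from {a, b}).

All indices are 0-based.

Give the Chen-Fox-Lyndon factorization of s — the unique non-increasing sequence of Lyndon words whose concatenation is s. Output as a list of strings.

["ab", "aabbbabaabbbbbbab", "a"]

emit factor 1: 'ab' (i=0, period=2)
emit factor 2: 'aabbbabaabbbbbbab' (i=2, period=17)
emit factor 3: 'a' (i=19, period=1)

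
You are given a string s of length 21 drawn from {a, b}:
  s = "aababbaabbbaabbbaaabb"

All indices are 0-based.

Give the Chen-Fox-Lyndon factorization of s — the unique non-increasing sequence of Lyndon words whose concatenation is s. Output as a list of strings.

emit factor 1: 'aababbaabbbaabbb' (i=0, period=16)
emit factor 2: 'aaabb' (i=16, period=5)

["aababbaabbbaabbb", "aaabb"]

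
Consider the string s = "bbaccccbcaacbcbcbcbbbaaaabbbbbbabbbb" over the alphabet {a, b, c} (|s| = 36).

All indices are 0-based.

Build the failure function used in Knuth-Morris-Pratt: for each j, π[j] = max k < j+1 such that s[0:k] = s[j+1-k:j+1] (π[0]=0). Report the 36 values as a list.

π[0] = 0
j=1 s[j]='b': π[1]=1 (border 'b')
j=2 s[j]='a': k: 1→0; π[2]=0 (border '')
j=3 s[j]='c': π[3]=0 (border '')
j=4 s[j]='c': π[4]=0 (border '')
j=5 s[j]='c': π[5]=0 (border '')
j=6 s[j]='c': π[6]=0 (border '')
j=7 s[j]='b': π[7]=1 (border 'b')
j=8 s[j]='c': k: 1→0; π[8]=0 (border '')
j=9 s[j]='a': π[9]=0 (border '')
j=10 s[j]='a': π[10]=0 (border '')
j=11 s[j]='c': π[11]=0 (border '')
j=12 s[j]='b': π[12]=1 (border 'b')
j=13 s[j]='c': k: 1→0; π[13]=0 (border '')
j=14 s[j]='b': π[14]=1 (border 'b')
j=15 s[j]='c': k: 1→0; π[15]=0 (border '')
j=16 s[j]='b': π[16]=1 (border 'b')
j=17 s[j]='c': k: 1→0; π[17]=0 (border '')
j=18 s[j]='b': π[18]=1 (border 'b')
j=19 s[j]='b': π[19]=2 (border 'bb')
j=20 s[j]='b': k: 2→1; π[20]=2 (border 'bb')
j=21 s[j]='a': π[21]=3 (border 'bba')
j=22 s[j]='a': k: 3→0; π[22]=0 (border '')
j=23 s[j]='a': π[23]=0 (border '')
j=24 s[j]='a': π[24]=0 (border '')
j=25 s[j]='b': π[25]=1 (border 'b')
j=26 s[j]='b': π[26]=2 (border 'bb')
j=27 s[j]='b': k: 2→1; π[27]=2 (border 'bb')
j=28 s[j]='b': k: 2→1; π[28]=2 (border 'bb')
j=29 s[j]='b': k: 2→1; π[29]=2 (border 'bb')
j=30 s[j]='b': k: 2→1; π[30]=2 (border 'bb')
j=31 s[j]='a': π[31]=3 (border 'bba')
j=32 s[j]='b': k: 3→0; π[32]=1 (border 'b')
j=33 s[j]='b': π[33]=2 (border 'bb')
j=34 s[j]='b': k: 2→1; π[34]=2 (border 'bb')
j=35 s[j]='b': k: 2→1; π[35]=2 (border 'bb')

[0, 1, 0, 0, 0, 0, 0, 1, 0, 0, 0, 0, 1, 0, 1, 0, 1, 0, 1, 2, 2, 3, 0, 0, 0, 1, 2, 2, 2, 2, 2, 3, 1, 2, 2, 2]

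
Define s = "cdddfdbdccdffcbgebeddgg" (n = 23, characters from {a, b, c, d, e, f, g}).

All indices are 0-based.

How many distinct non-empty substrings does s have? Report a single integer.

255

rank | idx | suffix
   0 |   6 | bdccdffcbgebeddgg
   1 |  17 | beddgg
   2 |  14 | bgebeddgg
   3 |  13 | cbgebeddgg
   4 |   8 | ccdffcbgebeddgg
   5 |   0 | cdddfdbdccdffcbgebeddgg
   6 |   9 | cdffcbgebeddgg
   7 |   5 | dbdccdffcbgebeddgg
   8 |   7 | dccdffcbgebeddgg
   9 |   1 | dddfdbdccdffcbgebeddgg
  10 |   2 | ddfdbdccdffcbgebeddgg
  11 |  19 | ddgg
  12 |   3 | dfdbdccdffcbgebeddgg
  13 |  10 | dffcbgebeddgg
  14 |  20 | dgg
  15 |  16 | ebeddgg
  16 |  18 | eddgg
  17 |  12 | fcbgebeddgg
  18 |   4 | fdbdccdffcbgebeddgg
  19 |  11 | ffcbgebeddgg
  20 |  22 | g
  21 |  15 | gebeddgg
  22 |  21 | gg

SA = [6, 17, 14, 13, 8, 0, 9, 5, 7, 1, 2, 19, 3, 10, 20, 16, 18, 12, 4, 11, 22, 15, 21]
i: (SA[i-1],SA[i]) lcp shared
  1: (6,17) 1 'b'
  2: (17,14) 1 'b'
  3: (14,13) 0 ''
  4: (13,8) 1 'c'
  5: (8,0) 1 'c'
  6: (0,9) 2 'cd'
  7: (9,5) 0 ''
  8: (5,7) 1 'd'
  9: (7,1) 1 'd'
  10: (1,2) 2 'dd'
  11: (2,19) 2 'dd'
  12: (19,3) 1 'd'
  13: (3,10) 2 'df'
  14: (10,20) 1 'd'
  15: (20,16) 0 ''
  16: (16,18) 1 'e'
  17: (18,12) 0 ''
  18: (12,4) 1 'f'
  19: (4,11) 1 'f'
  20: (11,22) 0 ''
  21: (22,15) 1 'g'
  22: (15,21) 1 'g'

n(n+1)/2 = 23·24/2 = 276
Σ LCP = 0 + 1 + 1 + 0 + 1 + 1 + 2 + 0 + 1 + 1 + 2 + 2 + 1 + 2 + 1 + 0 + 1 + 0 + 1 + 1 + 0 + 1 + 1 = 21
distinct = 276 − 21 = 255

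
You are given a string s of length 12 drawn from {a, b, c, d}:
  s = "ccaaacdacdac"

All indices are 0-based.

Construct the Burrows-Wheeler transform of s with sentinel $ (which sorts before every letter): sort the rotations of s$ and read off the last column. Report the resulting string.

ccaddaac$aacc

rank  rotation       last
    0  $ccaaacdacdac  c
    1  aaacdacdac$cc  c
    2  aacdacdac$cca  a
    3  ac$ccaaacdacd  d
    4  acdac$ccaaacd  d
    5  acdacdac$ccaa  a
    6  c$ccaaacdacda  a
    7  caaacdacdac$c  c
    8  ccaaacdacdac$  $
    9  cdac$ccaaacda  a
   10  cdacdac$ccaaa  a
   11  dac$ccaaacdac  c
   12  dacdac$ccaaac  c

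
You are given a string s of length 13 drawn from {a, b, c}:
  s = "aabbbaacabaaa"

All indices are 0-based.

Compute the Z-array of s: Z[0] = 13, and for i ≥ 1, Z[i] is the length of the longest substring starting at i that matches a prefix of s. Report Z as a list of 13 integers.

Z[0]=13
i=1: fresh scan; Z[1]=1 scan→box=[1,2)
i=2: fresh scan; Z[2]=0
i=3: fresh scan; Z[3]=0
i=4: fresh scan; Z[4]=0
i=5: fresh scan; Z[5]=2 scan→box=[5,7)
i=6: min(r-i=1, Z[1]=1)=1; Z[6]=1
i=7: fresh scan; Z[7]=0
i=8: fresh scan; Z[8]=1 scan→box=[8,9)
i=9: fresh scan; Z[9]=0
i=10: fresh scan; Z[10]=2 scan→box=[10,12)
i=11: min(r-i=1, Z[1]=1)=1; Z[11]=2 scan→box=[11,13)
i=12: min(r-i=1, Z[1]=1)=1; Z[12]=1

[13, 1, 0, 0, 0, 2, 1, 0, 1, 0, 2, 2, 1]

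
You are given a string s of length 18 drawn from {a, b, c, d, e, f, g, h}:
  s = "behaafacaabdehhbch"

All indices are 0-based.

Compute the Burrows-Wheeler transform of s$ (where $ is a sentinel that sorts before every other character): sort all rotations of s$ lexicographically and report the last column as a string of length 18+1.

rank  rotation             last
    0  $behaafacaabdehhbch  h
    1  aabdehhbch$behaafac  c
    2  aafacaabdehhbch$beh  h
    3  abdehhbch$behaafaca  a
    4  acaabdehhbch$behaaf  f
    5  afacaabdehhbch$beha  a
    6  bch$behaafacaabdehh  h
    7  bdehhbch$behaafacaa  a
    8  behaafacaabdehhbch$  $
    9  caabdehhbch$behaafa  a
   10  ch$behaafacaabdehhb  b
   11  dehhbch$behaafacaab  b
   12  ehaafacaabdehhbch$b  b
   13  ehhbch$behaafacaabd  d
   14  facaabdehhbch$behaa  a
   15  h$behaafacaabdehhbc  c
   16  haafacaabdehhbch$be  e
   17  hbch$behaafacaabdeh  h
   18  hhbch$behaafacaabde  e

hchafaha$abbbdacehe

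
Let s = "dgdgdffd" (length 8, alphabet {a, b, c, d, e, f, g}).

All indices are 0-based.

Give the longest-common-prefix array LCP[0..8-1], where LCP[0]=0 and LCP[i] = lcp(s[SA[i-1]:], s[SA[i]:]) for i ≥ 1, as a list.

rank | idx | suffix
   0 |   7 | d
   1 |   4 | dffd
   2 |   2 | dgdffd
   3 |   0 | dgdgdffd
   4 |   6 | fd
   5 |   5 | ffd
   6 |   3 | gdffd
   7 |   1 | gdgdffd

SA = [7, 4, 2, 0, 6, 5, 3, 1]
[i] adj suffixes → lcp
  [1] 7/4 → 1 ('d')
  [2] 4/2 → 1 ('d')
  [3] 2/0 → 3 ('dgd')
  [4] 0/6 → 0 ('')
  [5] 6/5 → 1 ('f')
  [6] 5/3 → 0 ('')
  [7] 3/1 → 2 ('gd')

[0, 1, 1, 3, 0, 1, 0, 2]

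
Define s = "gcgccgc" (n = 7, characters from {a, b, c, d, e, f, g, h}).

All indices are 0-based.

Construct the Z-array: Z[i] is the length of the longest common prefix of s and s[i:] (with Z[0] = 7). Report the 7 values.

Z[0]=7
i=1: i≥r, start 0; Z[1]=0
i=2: i≥r, start 0; Z[2]=2 extend→box=[2,4)
i=3: min(r-i=1, Z[1]=0)=0; Z[3]=0
i=4: i≥r, start 0; Z[4]=0
i=5: i≥r, start 0; Z[5]=2 extend→box=[5,7)
i=6: min(r-i=1, Z[1]=0)=0; Z[6]=0

[7, 0, 2, 0, 0, 2, 0]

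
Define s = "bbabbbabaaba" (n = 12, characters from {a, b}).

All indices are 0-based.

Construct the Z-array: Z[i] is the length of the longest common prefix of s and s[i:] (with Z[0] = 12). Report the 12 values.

[12, 1, 0, 2, 4, 1, 0, 1, 0, 0, 1, 0]

Z[0]=12
i=1: fresh scan; Z[1]=1 scan→box=[1,2)
i=2: fresh scan; Z[2]=0
i=3: fresh scan; Z[3]=2 scan→box=[3,5)
i=4: min(r-i=1, Z[1]=1)=1; Z[4]=4 scan→box=[4,8)
i=5: min(r-i=3, Z[1]=1)=1; Z[5]=1
i=6: min(r-i=2, Z[2]=0)=0; Z[6]=0
i=7: min(r-i=1, Z[3]=2)=1; Z[7]=1
i=8: fresh scan; Z[8]=0
i=9: fresh scan; Z[9]=0
i=10: fresh scan; Z[10]=1 scan→box=[10,11)
i=11: fresh scan; Z[11]=0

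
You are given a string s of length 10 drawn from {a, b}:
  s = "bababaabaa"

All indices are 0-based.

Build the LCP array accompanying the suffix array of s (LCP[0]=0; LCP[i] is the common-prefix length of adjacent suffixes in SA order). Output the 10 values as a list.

rank→(start, suffix):
  0 → (9, 'a')
  1 → (8, 'aa')
  2 → (5, 'aabaa')
  3 → (6, 'abaa')
  4 → (3, 'abaabaa')
  5 → (1, 'ababaabaa')
  6 → (7, 'baa')
  7 → (4, 'baabaa')
  8 → (2, 'babaabaa')
  9 → (0, 'bababaabaa')

SA = [9, 8, 5, 6, 3, 1, 7, 4, 2, 0]
[i] adj suffixes → lcp
  [1] 9/8 → 1 ('a')
  [2] 8/5 → 2 ('aa')
  [3] 5/6 → 1 ('a')
  [4] 6/3 → 4 ('abaa')
  [5] 3/1 → 3 ('aba')
  [6] 1/7 → 0 ('')
  [7] 7/4 → 3 ('baa')
  [8] 4/2 → 2 ('ba')
  [9] 2/0 → 4 ('baba')

[0, 1, 2, 1, 4, 3, 0, 3, 2, 4]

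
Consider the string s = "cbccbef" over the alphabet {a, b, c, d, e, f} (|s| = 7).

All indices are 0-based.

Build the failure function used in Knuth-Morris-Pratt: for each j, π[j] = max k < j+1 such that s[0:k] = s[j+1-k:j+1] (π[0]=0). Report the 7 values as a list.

[0, 0, 1, 1, 2, 0, 0]

π[0] = 0
j=1 s[j]='b': π[1]=0 (border '')
j=2 s[j]='c': π[2]=1 (border 'c')
j=3 s[j]='c': k: 1→0; π[3]=1 (border 'c')
j=4 s[j]='b': π[4]=2 (border 'cb')
j=5 s[j]='e': k: 2→0; π[5]=0 (border '')
j=6 s[j]='f': π[6]=0 (border '')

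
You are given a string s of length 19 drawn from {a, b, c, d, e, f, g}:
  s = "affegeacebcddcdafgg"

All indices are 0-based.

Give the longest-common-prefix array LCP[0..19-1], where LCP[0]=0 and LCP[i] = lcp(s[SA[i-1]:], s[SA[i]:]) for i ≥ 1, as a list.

rank→(start, suffix):
  0 → (6, 'acebcddcdafgg')
  1 → (0, 'affegeacebcddcdafgg')
  2 → (15, 'afgg')
  3 → (9, 'bcddcdafgg')
  4 → (13, 'cdafgg')
  5 → (10, 'cddcdafgg')
  6 → (7, 'cebcddcdafgg')
  7 → (14, 'dafgg')
  8 → (12, 'dcdafgg')
  9 → (11, 'ddcdafgg')
  10 → (5, 'eacebcddcdafgg')
  11 → (8, 'ebcddcdafgg')
  12 → (3, 'egeacebcddcdafgg')
  13 → (2, 'fegeacebcddcdafgg')
  14 → (1, 'ffegeacebcddcdafgg')
  15 → (16, 'fgg')
  16 → (18, 'g')
  17 → (4, 'geacebcddcdafgg')
  18 → (17, 'gg')

SA = [6, 0, 15, 9, 13, 10, 7, 14, 12, 11, 5, 8, 3, 2, 1, 16, 18, 4, 17]
[i] adj suffixes → lcp
  [1] 6/0 → 1 ('a')
  [2] 0/15 → 2 ('af')
  [3] 15/9 → 0 ('')
  [4] 9/13 → 0 ('')
  [5] 13/10 → 2 ('cd')
  [6] 10/7 → 1 ('c')
  [7] 7/14 → 0 ('')
  [8] 14/12 → 1 ('d')
  [9] 12/11 → 1 ('d')
  [10] 11/5 → 0 ('')
  [11] 5/8 → 1 ('e')
  [12] 8/3 → 1 ('e')
  [13] 3/2 → 0 ('')
  [14] 2/1 → 1 ('f')
  [15] 1/16 → 1 ('f')
  [16] 16/18 → 0 ('')
  [17] 18/4 → 1 ('g')
  [18] 4/17 → 1 ('g')

[0, 1, 2, 0, 0, 2, 1, 0, 1, 1, 0, 1, 1, 0, 1, 1, 0, 1, 1]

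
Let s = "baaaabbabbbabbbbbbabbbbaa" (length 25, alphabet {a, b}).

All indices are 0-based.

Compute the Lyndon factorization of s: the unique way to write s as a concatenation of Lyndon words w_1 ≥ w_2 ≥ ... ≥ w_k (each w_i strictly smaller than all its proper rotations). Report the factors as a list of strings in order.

["b", "aaaabbabbbabbbbbbabbbb", "a", "a"]

emit factor 1: 'b' (i=0, period=1)
emit factor 2: 'aaaabbabbbabbbbbbabbbb' (i=1, period=22)
emit factor 3: 'a' (i=23, period=1)
emit factor 4: 'a' (i=24, period=1)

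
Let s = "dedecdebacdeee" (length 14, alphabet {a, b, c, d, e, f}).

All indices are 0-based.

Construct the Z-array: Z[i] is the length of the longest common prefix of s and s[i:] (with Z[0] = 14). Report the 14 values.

[14, 0, 2, 0, 0, 2, 0, 0, 0, 0, 2, 0, 0, 0]

Z[0]=14
i=1: fresh scan; Z[1]=0
i=2: fresh scan; Z[2]=2 scan→box=[2,4)
i=3: min(r-i=1, Z[1]=0)=0; Z[3]=0
i=4: fresh scan; Z[4]=0
i=5: fresh scan; Z[5]=2 scan→box=[5,7)
i=6: min(r-i=1, Z[1]=0)=0; Z[6]=0
i=7: fresh scan; Z[7]=0
i=8: fresh scan; Z[8]=0
i=9: fresh scan; Z[9]=0
i=10: fresh scan; Z[10]=2 scan→box=[10,12)
i=11: min(r-i=1, Z[1]=0)=0; Z[11]=0
i=12: fresh scan; Z[12]=0
i=13: fresh scan; Z[13]=0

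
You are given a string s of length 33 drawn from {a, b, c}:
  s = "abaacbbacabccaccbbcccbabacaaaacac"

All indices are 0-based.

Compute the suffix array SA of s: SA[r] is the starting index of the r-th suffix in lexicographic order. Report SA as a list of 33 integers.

rank→(start, suffix):
  0 → (26, 'aaaacac')
  1 → (27, 'aaacac')
  2 → (28, 'aacac')
  3 → (2, 'aacbbacabccaccbbcccbabacaaaacac')
  4 → (0, 'abaacbbacabccaccbbcccbabacaaaacac')
  5 → (22, 'abacaaaacac')
  6 → (9, 'abccaccbbcccbabacaaaacac')
  7 → (31, 'ac')
  8 → (24, 'acaaaacac')
  9 → (7, 'acabccaccbbcccbabacaaaacac')
  10 → (29, 'acac')
  11 → (3, 'acbbacabccaccbbcccbabacaaaacac')
  12 → (13, 'accbbcccbabacaaaacac')
  13 → (1, 'baacbbacabccaccbbcccbabacaaaacac')
  14 → (21, 'babacaaaacac')
  15 → (23, 'bacaaaacac')
  16 → (6, 'bacabccaccbbcccbabacaaaacac')
  17 → (5, 'bbacabccaccbbcccbabacaaaacac')
  18 → (16, 'bbcccbabacaaaacac')
  19 → (10, 'bccaccbbcccbabacaaaacac')
  20 → (17, 'bcccbabacaaaacac')
  21 → (32, 'c')
  22 → (25, 'caaaacac')
  23 → (8, 'cabccaccbbcccbabacaaaacac')
  24 → (30, 'cac')
  25 → (12, 'caccbbcccbabacaaaacac')
  26 → (20, 'cbabacaaaacac')
  27 → (4, 'cbbacabccaccbbcccbabacaaaacac')
  28 → (15, 'cbbcccbabacaaaacac')
  29 → (11, 'ccaccbbcccbabacaaaacac')
  30 → (19, 'ccbabacaaaacac')
  31 → (14, 'ccbbcccbabacaaaacac')
  32 → (18, 'cccbabacaaaacac')

[26, 27, 28, 2, 0, 22, 9, 31, 24, 7, 29, 3, 13, 1, 21, 23, 6, 5, 16, 10, 17, 32, 25, 8, 30, 12, 20, 4, 15, 11, 19, 14, 18]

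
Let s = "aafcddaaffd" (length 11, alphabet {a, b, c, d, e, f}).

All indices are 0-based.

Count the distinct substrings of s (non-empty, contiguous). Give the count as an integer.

rank→(start, suffix):
  0 → (0, 'aafcddaaffd')
  1 → (6, 'aaffd')
  2 → (1, 'afcddaaffd')
  3 → (7, 'affd')
  4 → (3, 'cddaaffd')
  5 → (10, 'd')
  6 → (5, 'daaffd')
  7 → (4, 'ddaaffd')
  8 → (2, 'fcddaaffd')
  9 → (9, 'fd')
  10 → (8, 'ffd')

SA = [0, 6, 1, 7, 3, 10, 5, 4, 2, 9, 8]
[i] adj suffixes → lcp
  [1] 0/6 → 3 ('aaf')
  [2] 6/1 → 1 ('a')
  [3] 1/7 → 2 ('af')
  [4] 7/3 → 0 ('')
  [5] 3/10 → 0 ('')
  [6] 10/5 → 1 ('d')
  [7] 5/4 → 1 ('d')
  [8] 4/2 → 0 ('')
  [9] 2/9 → 1 ('f')
  [10] 9/8 → 1 ('f')

n(n+1)/2 = 11·12/2 = 66
Σ LCP = 0 + 3 + 1 + 2 + 0 + 0 + 1 + 1 + 0 + 1 + 1 = 10
distinct = 66 − 10 = 56

56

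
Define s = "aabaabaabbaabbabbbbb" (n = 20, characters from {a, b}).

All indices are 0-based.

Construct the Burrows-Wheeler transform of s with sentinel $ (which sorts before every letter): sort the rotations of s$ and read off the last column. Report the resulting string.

b$bbbaaaabbaabbbaabba

rank  rotation               last
    0  $aabaabaabbaabbabbbbb  b
    1  aabaabaabbaabbabbbbb$  $
    2  aabaabbaabbabbbbb$aab  b
    3  aabbaabbabbbbb$aabaab  b
    4  aabbabbbbb$aabaabaabb  b
    5  abaabaabbaabbabbbbb$a  a
    6  abaabbaabbabbbbb$aaba  a
    7  abbaabbabbbbb$aabaaba  a
    8  abbabbbbb$aabaabaabba  a
    9  abbbbb$aabaabaabbaabb  b
   10  b$aabaabaabbaabbabbbb  b
   11  baabaabbaabbabbbbb$aa  a
   12  baabbaabbabbbbb$aabaa  a
   13  baabbabbbbb$aabaabaab  b
   14  babbbbb$aabaabaabbaab  b
   15  bb$aabaabaabbaabbabbb  b
   16  bbaabbabbbbb$aabaabaa  a
   17  bbabbbbb$aabaabaabbaa  a
   18  bbb$aabaabaabbaabbabb  b
   19  bbbb$aabaabaabbaabbab  b
   20  bbbbb$aabaabaabbaabba  a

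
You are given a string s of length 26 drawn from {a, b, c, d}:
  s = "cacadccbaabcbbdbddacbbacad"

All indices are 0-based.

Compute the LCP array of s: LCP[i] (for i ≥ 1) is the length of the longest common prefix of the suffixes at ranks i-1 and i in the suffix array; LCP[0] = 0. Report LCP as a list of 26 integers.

[0, 1, 1, 4, 2, 1, 2, 0, 2, 1, 2, 1, 1, 2, 0, 2, 3, 1, 2, 3, 1, 0, 1, 1, 1, 1]

rank→(start, suffix):
  0 → (8, 'aabcbbdbddacbbacad')
  1 → (9, 'abcbbdbddacbbacad')
  2 → (22, 'acad')
  3 → (1, 'acadccbaabcbbdbddacbbacad')
  4 → (18, 'acbbacad')
  5 → (24, 'ad')
  6 → (3, 'adccbaabcbbdbddacbbacad')
  7 → (7, 'baabcbbdbddacbbacad')
  8 → (21, 'bacad')
  9 → (20, 'bbacad')
  10 → (12, 'bbdbddacbbacad')
  11 → (10, 'bcbbdbddacbbacad')
  12 → (13, 'bdbddacbbacad')
  13 → (15, 'bddacbbacad')
  14 → (0, 'cacadccbaabcbbdbddacbbacad')
  15 → (23, 'cad')
  16 → (2, 'cadccbaabcbbdbddacbbacad')
  17 → (6, 'cbaabcbbdbddacbbacad')
  18 → (19, 'cbbacad')
  19 → (11, 'cbbdbddacbbacad')
  20 → (5, 'ccbaabcbbdbddacbbacad')
  21 → (25, 'd')
  22 → (17, 'dacbbacad')
  23 → (14, 'dbddacbbacad')
  24 → (4, 'dccbaabcbbdbddacbbacad')
  25 → (16, 'ddacbbacad')

SA = [8, 9, 22, 1, 18, 24, 3, 7, 21, 20, 12, 10, 13, 15, 0, 23, 2, 6, 19, 11, 5, 25, 17, 14, 4, 16]
[i] adj suffixes → lcp
  [1] 8/9 → 1 ('a')
  [2] 9/22 → 1 ('a')
  [3] 22/1 → 4 ('acad')
  [4] 1/18 → 2 ('ac')
  [5] 18/24 → 1 ('a')
  [6] 24/3 → 2 ('ad')
  [7] 3/7 → 0 ('')
  [8] 7/21 → 2 ('ba')
  [9] 21/20 → 1 ('b')
  [10] 20/12 → 2 ('bb')
  [11] 12/10 → 1 ('b')
  [12] 10/13 → 1 ('b')
  [13] 13/15 → 2 ('bd')
  [14] 15/0 → 0 ('')
  [15] 0/23 → 2 ('ca')
  [16] 23/2 → 3 ('cad')
  [17] 2/6 → 1 ('c')
  [18] 6/19 → 2 ('cb')
  [19] 19/11 → 3 ('cbb')
  [20] 11/5 → 1 ('c')
  [21] 5/25 → 0 ('')
  [22] 25/17 → 1 ('d')
  [23] 17/14 → 1 ('d')
  [24] 14/4 → 1 ('d')
  [25] 4/16 → 1 ('d')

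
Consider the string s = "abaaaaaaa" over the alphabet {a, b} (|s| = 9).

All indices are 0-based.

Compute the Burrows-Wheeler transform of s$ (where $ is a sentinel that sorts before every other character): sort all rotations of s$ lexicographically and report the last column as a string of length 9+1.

aaaaaaab$a

rank  rotation    last
    0  $abaaaaaaa  a
    1  a$abaaaaaa  a
    2  aa$abaaaaa  a
    3  aaa$abaaaa  a
    4  aaaa$abaaa  a
    5  aaaaa$abaa  a
    6  aaaaaa$aba  a
    7  aaaaaaa$ab  b
    8  abaaaaaaa$  $
    9  baaaaaaa$a  a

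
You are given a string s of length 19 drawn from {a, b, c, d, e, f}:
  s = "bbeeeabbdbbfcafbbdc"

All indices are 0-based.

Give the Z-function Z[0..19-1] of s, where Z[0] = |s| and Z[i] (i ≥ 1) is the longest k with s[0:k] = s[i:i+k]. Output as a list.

Z[0]=19
i=1: fresh scan; Z[1]=1 extend→box=[1,2)
i=2: fresh scan; Z[2]=0
i=3: fresh scan; Z[3]=0
i=4: fresh scan; Z[4]=0
i=5: fresh scan; Z[5]=0
i=6: fresh scan; Z[6]=2 extend→box=[6,8)
i=7: min(r-i=1, Z[1]=1)=1; Z[7]=1
i=8: fresh scan; Z[8]=0
i=9: fresh scan; Z[9]=2 extend→box=[9,11)
i=10: min(r-i=1, Z[1]=1)=1; Z[10]=1
i=11: fresh scan; Z[11]=0
i=12: fresh scan; Z[12]=0
i=13: fresh scan; Z[13]=0
i=14: fresh scan; Z[14]=0
i=15: fresh scan; Z[15]=2 extend→box=[15,17)
i=16: min(r-i=1, Z[1]=1)=1; Z[16]=1
i=17: fresh scan; Z[17]=0
i=18: fresh scan; Z[18]=0

[19, 1, 0, 0, 0, 0, 2, 1, 0, 2, 1, 0, 0, 0, 0, 2, 1, 0, 0]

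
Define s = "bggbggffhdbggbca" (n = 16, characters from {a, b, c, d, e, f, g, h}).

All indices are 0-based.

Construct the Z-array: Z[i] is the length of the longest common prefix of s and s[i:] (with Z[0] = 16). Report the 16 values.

Z[0]=16
i=1: outside box; Z[1]=0
i=2: outside box; Z[2]=0
i=3: outside box; Z[3]=3 extend→box=[3,6)
i=4: min(r-i=2, Z[1]=0)=0; Z[4]=0
i=5: min(r-i=1, Z[2]=0)=0; Z[5]=0
i=6: outside box; Z[6]=0
i=7: outside box; Z[7]=0
i=8: outside box; Z[8]=0
i=9: outside box; Z[9]=0
i=10: outside box; Z[10]=4 extend→box=[10,14)
i=11: min(r-i=3, Z[1]=0)=0; Z[11]=0
i=12: min(r-i=2, Z[2]=0)=0; Z[12]=0
i=13: min(r-i=1, Z[3]=3)=1; Z[13]=1
i=14: outside box; Z[14]=0
i=15: outside box; Z[15]=0

[16, 0, 0, 3, 0, 0, 0, 0, 0, 0, 4, 0, 0, 1, 0, 0]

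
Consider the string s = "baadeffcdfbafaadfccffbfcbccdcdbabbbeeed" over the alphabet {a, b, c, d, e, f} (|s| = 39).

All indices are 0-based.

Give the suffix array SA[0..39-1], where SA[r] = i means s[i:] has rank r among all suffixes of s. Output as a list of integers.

rank | idx | suffix
   0 |   1 | aadeffcdfbafaadfccffbfcbccdcdbabbbeeed
   1 |  13 | aadfccffbfcbccdcdbabbbeeed
   2 |  31 | abbbeeed
   3 |   2 | adeffcdfbafaadfccffbfcbccdcdbabbbeeed
   4 |  14 | adfccffbfcbccdcdbabbbeeed
   5 |  11 | afaadfccffbfcbccdcdbabbbeeed
   6 |   0 | baadeffcdfbafaadfccffbfcbccdcdbabbbeeed
   7 |  30 | babbbeeed
   8 |  10 | bafaadfccffbfcbccdcdbabbbeeed
   9 |  32 | bbbeeed
  10 |  33 | bbeeed
  11 |  24 | bccdcdbabbbeeed
  12 |  34 | beeed
  13 |  21 | bfcbccdcdbabbbeeed
  14 |  23 | cbccdcdbabbbeeed
  15 |  25 | ccdcdbabbbeeed
  16 |  17 | ccffbfcbccdcdbabbbeeed
  17 |  28 | cdbabbbeeed
  18 |  26 | cdcdbabbbeeed
  19 |   7 | cdfbafaadfccffbfcbccdcdbabbbeeed
  20 |  18 | cffbfcbccdcdbabbbeeed
  21 |  38 | d
  22 |  29 | dbabbbeeed
  23 |  27 | dcdbabbbeeed
  24 |   3 | deffcdfbafaadfccffbfcbccdcdbabbbeeed
  25 |   8 | dfbafaadfccffbfcbccdcdbabbbeeed
  26 |  15 | dfccffbfcbccdcdbabbbeeed
  27 |  37 | ed
  28 |  36 | eed
  29 |  35 | eeed
  30 |   4 | effcdfbafaadfccffbfcbccdcdbabbbeeed
  31 |  12 | faadfccffbfcbccdcdbabbbeeed
  32 |   9 | fbafaadfccffbfcbccdcdbabbbeeed
  33 |  20 | fbfcbccdcdbabbbeeed
  34 |  22 | fcbccdcdbabbbeeed
  35 |  16 | fccffbfcbccdcdbabbbeeed
  36 |   6 | fcdfbafaadfccffbfcbccdcdbabbbeeed
  37 |  19 | ffbfcbccdcdbabbbeeed
  38 |   5 | ffcdfbafaadfccffbfcbccdcdbabbbeeed

[1, 13, 31, 2, 14, 11, 0, 30, 10, 32, 33, 24, 34, 21, 23, 25, 17, 28, 26, 7, 18, 38, 29, 27, 3, 8, 15, 37, 36, 35, 4, 12, 9, 20, 22, 16, 6, 19, 5]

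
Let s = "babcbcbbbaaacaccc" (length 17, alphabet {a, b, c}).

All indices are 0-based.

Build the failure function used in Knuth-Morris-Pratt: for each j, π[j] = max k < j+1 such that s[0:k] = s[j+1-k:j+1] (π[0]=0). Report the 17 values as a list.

π[0] = 0
j=1 s[j]='a': π[1]=0 (border '')
j=2 s[j]='b': π[2]=1 (border 'b')
j=3 s[j]='c': k: 1→0; π[3]=0 (border '')
j=4 s[j]='b': π[4]=1 (border 'b')
j=5 s[j]='c': k: 1→0; π[5]=0 (border '')
j=6 s[j]='b': π[6]=1 (border 'b')
j=7 s[j]='b': k: 1→0; π[7]=1 (border 'b')
j=8 s[j]='b': k: 1→0; π[8]=1 (border 'b')
j=9 s[j]='a': π[9]=2 (border 'ba')
j=10 s[j]='a': k: 2→0; π[10]=0 (border '')
j=11 s[j]='a': π[11]=0 (border '')
j=12 s[j]='c': π[12]=0 (border '')
j=13 s[j]='a': π[13]=0 (border '')
j=14 s[j]='c': π[14]=0 (border '')
j=15 s[j]='c': π[15]=0 (border '')
j=16 s[j]='c': π[16]=0 (border '')

[0, 0, 1, 0, 1, 0, 1, 1, 1, 2, 0, 0, 0, 0, 0, 0, 0]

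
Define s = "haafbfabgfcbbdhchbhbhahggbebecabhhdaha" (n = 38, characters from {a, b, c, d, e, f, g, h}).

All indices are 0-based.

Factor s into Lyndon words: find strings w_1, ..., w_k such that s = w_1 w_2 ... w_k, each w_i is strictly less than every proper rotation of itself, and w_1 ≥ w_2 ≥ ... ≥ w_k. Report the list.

["h", "aafbfabgfcbbdhchbhbhahggbebecabhhdah", "a"]

emit factor 1: 'h' (i=0, period=1)
emit factor 2: 'aafbfabgfcbbdhchbhbhahggbebecabhhdah' (i=1, period=36)
emit factor 3: 'a' (i=37, period=1)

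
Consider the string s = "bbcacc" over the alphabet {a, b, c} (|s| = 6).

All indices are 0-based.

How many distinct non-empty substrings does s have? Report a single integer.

rank→(start, suffix):
  0 → (3, 'acc')
  1 → (0, 'bbcacc')
  2 → (1, 'bcacc')
  3 → (5, 'c')
  4 → (2, 'cacc')
  5 → (4, 'cc')

SA = [3, 0, 1, 5, 2, 4]
i: (SA[i-1],SA[i]) lcp shared
  1: (3,0) 0 ''
  2: (0,1) 1 'b'
  3: (1,5) 0 ''
  4: (5,2) 1 'c'
  5: (2,4) 1 'c'

n(n+1)/2 = 6·7/2 = 21
Σ LCP = 0 + 0 + 1 + 0 + 1 + 1 = 3
distinct = 21 − 3 = 18

18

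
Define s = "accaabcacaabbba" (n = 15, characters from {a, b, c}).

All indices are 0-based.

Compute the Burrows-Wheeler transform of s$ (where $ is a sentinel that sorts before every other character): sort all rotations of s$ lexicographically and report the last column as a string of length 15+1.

rank  rotation          last
    0  $accaabcacaabbba  a
    1  a$accaabcacaabbb  b
    2  aabbba$accaabcac  c
    3  aabcacaabbba$acc  c
    4  abbba$accaabcaca  a
    5  abcacaabbba$acca  a
    6  acaabbba$accaabc  c
    7  accaabcacaabbba$  $
    8  ba$accaabcacaabb  b
    9  bba$accaabcacaab  b
   10  bbba$accaabcacaa  a
   11  bcacaabbba$accaa  a
   12  caabbba$accaabca  a
   13  caabcacaabbba$ac  c
   14  cacaabbba$accaab  b
   15  ccaabcacaabbba$a  a

abccaac$bbaaacba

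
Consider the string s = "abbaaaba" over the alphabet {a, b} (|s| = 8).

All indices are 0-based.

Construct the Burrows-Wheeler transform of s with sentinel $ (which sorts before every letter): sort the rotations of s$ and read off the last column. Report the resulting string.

abbaa$aba

rank  rotation   last
    0  $abbaaaba  a
    1  a$abbaaab  b
    2  aaaba$abb  b
    3  aaba$abba  a
    4  aba$abbaa  a
    5  abbaaaba$  $
    6  ba$abbaaa  a
    7  baaaba$ab  b
    8  bbaaaba$a  a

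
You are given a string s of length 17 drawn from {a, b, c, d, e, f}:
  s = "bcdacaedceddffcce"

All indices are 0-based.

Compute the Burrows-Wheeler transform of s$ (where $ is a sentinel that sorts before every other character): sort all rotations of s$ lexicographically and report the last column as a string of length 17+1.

rank  rotation            last
    0  $bcdacaedceddffcce  e
    1  acaedceddffcce$bcd  d
    2  aedceddffcce$bcdac  c
    3  bcdacaedceddffcce$  $
    4  caedceddffcce$bcda  a
    5  cce$bcdacaedceddff  f
    6  cdacaedceddffcce$b  b
    7  ce$bcdacaedceddffc  c
    8  ceddffcce$bcdacaed  d
    9  dacaedceddffcce$bc  c
   10  dceddffcce$bcdacae  e
   11  ddffcce$bcdacaedce  e
   12  dffcce$bcdacaedced  d
   13  e$bcdacaedceddffcc  c
   14  edceddffcce$bcdaca  a
   15  eddffcce$bcdacaedc  c
   16  fcce$bcdacaedceddf  f
   17  ffcce$bcdacaedcedd  d

edc$afbcdceedcacfd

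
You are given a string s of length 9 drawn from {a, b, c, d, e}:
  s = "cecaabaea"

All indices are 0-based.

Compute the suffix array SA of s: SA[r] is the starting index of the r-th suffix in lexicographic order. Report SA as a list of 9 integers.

rank | idx | suffix
   0 |   8 | a
   1 |   3 | aabaea
   2 |   4 | abaea
   3 |   6 | aea
   4 |   5 | baea
   5 |   2 | caabaea
   6 |   0 | cecaabaea
   7 |   7 | ea
   8 |   1 | ecaabaea

[8, 3, 4, 6, 5, 2, 0, 7, 1]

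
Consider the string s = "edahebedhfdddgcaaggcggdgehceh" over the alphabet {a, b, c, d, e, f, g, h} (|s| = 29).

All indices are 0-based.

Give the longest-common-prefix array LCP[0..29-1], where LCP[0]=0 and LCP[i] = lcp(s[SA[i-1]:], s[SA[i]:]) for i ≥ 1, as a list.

[0, 1, 1, 0, 0, 1, 1, 0, 1, 2, 1, 2, 1, 0, 1, 2, 1, 2, 0, 0, 2, 1, 1, 1, 2, 0, 1, 1, 1]

sorted suffixes:
  #0 SA[0]=15  'aaggcggdgehceh'
  #1 SA[1]=16  'aggcggdgehceh'
  #2 SA[2]=2  'ahebedhfdddgcaaggcggdgehceh'
  #3 SA[3]=5  'bedhfdddgcaaggcggdgehceh'
  #4 SA[4]=14  'caaggcggdgehceh'
  #5 SA[5]=26  'ceh'
  #6 SA[6]=19  'cggdgehceh'
  #7 SA[7]=1  'dahebedhfdddgcaaggcggdgehceh'
  #8 SA[8]=10  'dddgcaaggcggdgehceh'
  #9 SA[9]=11  'ddgcaaggcggdgehceh'
  #10 SA[10]=12  'dgcaaggcggdgehceh'
  #11 SA[11]=22  'dgehceh'
  #12 SA[12]=7  'dhfdddgcaaggcggdgehceh'
  #13 SA[13]=4  'ebedhfdddgcaaggcggdgehceh'
  #14 SA[14]=0  'edahebedhfdddgcaaggcggdgehceh'
  #15 SA[15]=6  'edhfdddgcaaggcggdgehceh'
  #16 SA[16]=27  'eh'
  #17 SA[17]=24  'ehceh'
  #18 SA[18]=9  'fdddgcaaggcggdgehceh'
  #19 SA[19]=13  'gcaaggcggdgehceh'
  #20 SA[20]=18  'gcggdgehceh'
  #21 SA[21]=21  'gdgehceh'
  #22 SA[22]=23  'gehceh'
  #23 SA[23]=17  'ggcggdgehceh'
  #24 SA[24]=20  'ggdgehceh'
  #25 SA[25]=28  'h'
  #26 SA[26]=25  'hceh'
  #27 SA[27]=3  'hebedhfdddgcaaggcggdgehceh'
  #28 SA[28]=8  'hfdddgcaaggcggdgehceh'

SA = [15, 16, 2, 5, 14, 26, 19, 1, 10, 11, 12, 22, 7, 4, 0, 6, 27, 24, 9, 13, 18, 21, 23, 17, 20, 28, 25, 3, 8]
[i] adj suffixes → lcp
  [1] 15/16 → 1 ('a')
  [2] 16/2 → 1 ('a')
  [3] 2/5 → 0 ('')
  [4] 5/14 → 0 ('')
  [5] 14/26 → 1 ('c')
  [6] 26/19 → 1 ('c')
  [7] 19/1 → 0 ('')
  [8] 1/10 → 1 ('d')
  [9] 10/11 → 2 ('dd')
  [10] 11/12 → 1 ('d')
  [11] 12/22 → 2 ('dg')
  [12] 22/7 → 1 ('d')
  [13] 7/4 → 0 ('')
  [14] 4/0 → 1 ('e')
  [15] 0/6 → 2 ('ed')
  [16] 6/27 → 1 ('e')
  [17] 27/24 → 2 ('eh')
  [18] 24/9 → 0 ('')
  [19] 9/13 → 0 ('')
  [20] 13/18 → 2 ('gc')
  [21] 18/21 → 1 ('g')
  [22] 21/23 → 1 ('g')
  [23] 23/17 → 1 ('g')
  [24] 17/20 → 2 ('gg')
  [25] 20/28 → 0 ('')
  [26] 28/25 → 1 ('h')
  [27] 25/3 → 1 ('h')
  [28] 3/8 → 1 ('h')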